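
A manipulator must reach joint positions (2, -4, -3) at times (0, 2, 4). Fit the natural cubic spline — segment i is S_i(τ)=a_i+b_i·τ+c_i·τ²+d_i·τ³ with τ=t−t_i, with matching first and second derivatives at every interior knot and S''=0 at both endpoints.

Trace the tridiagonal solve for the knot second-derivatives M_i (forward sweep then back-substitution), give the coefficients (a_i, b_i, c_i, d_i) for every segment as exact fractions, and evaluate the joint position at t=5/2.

Δ: Δ0=-3, Δ1=1/2
row 1: diag=8, rhs=21; c'=1/4, d'=21/8
back: M1=21/8
M: M0=0, M1=21/8, M2=0
seg 0: a=2, c=M0/2=0, d=(M1−M0)/(6·2)=7/32, b=Δ0−h0·(2M0+M1)/6=-31/8
seg 1: a=-4, c=M1/2=21/16, d=(M2−M1)/(6·2)=-7/32, b=Δ1−h1·(2M1+M2)/6=-5/4
t_q=5/2 → seg 1, τ=1/2; S=-4+-5/4·τ+21/16·τ²+-7/32·τ³=-1107/256

  seg 0: a=2 b=-31/8 c=0 d=7/32
  seg 1: a=-4 b=-5/4 c=21/16 d=-7/32
S(5/2) = -1107/256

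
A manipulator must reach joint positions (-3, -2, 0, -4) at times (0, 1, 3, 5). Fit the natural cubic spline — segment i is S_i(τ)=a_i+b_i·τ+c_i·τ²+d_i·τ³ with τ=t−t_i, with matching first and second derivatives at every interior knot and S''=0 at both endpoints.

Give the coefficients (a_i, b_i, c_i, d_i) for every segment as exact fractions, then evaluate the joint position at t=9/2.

Δ: Δ0=1, Δ1=1, Δ2=-2
row 1: diag=6, rhs=0; c'=1/3, d'=0
row 2: denom=8−2·1/3=22/3; d'=(-18−2·0)/(22/3)=-27/11
back: M2=-27/11
back: M1=0−1/3·-27/11=9/11
M: M0=0, M1=9/11, M2=-27/11, M3=0
seg 0: a=-3, c=M0/2=0, d=(M1−M0)/(6·1)=3/22, b=Δ0−h0·(2M0+M1)/6=19/22
seg 1: a=-2, c=M1/2=9/22, d=(M2−M1)/(6·2)=-3/11, b=Δ1−h1·(2M1+M2)/6=14/11
seg 2: a=0, c=M2/2=-27/22, d=(M3−M2)/(6·2)=9/44, b=Δ2−h2·(2M2+M3)/6=-4/11
t_q=9/2 → seg 2, τ=3/2; S=0+-4/11·τ+-27/22·τ²+9/44·τ³=-921/352

  seg 0: a=-3 b=19/22 c=0 d=3/22
  seg 1: a=-2 b=14/11 c=9/22 d=-3/11
  seg 2: a=0 b=-4/11 c=-27/22 d=9/44
S(9/2) = -921/352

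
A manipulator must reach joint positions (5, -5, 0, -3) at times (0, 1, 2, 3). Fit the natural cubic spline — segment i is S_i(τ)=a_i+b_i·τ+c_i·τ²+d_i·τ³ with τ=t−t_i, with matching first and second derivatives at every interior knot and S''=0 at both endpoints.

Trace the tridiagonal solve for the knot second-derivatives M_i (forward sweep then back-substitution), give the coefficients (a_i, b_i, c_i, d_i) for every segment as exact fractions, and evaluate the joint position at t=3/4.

  seg 0: a=5 b=-218/15 c=0 d=68/15
  seg 1: a=-5 b=-14/15 c=68/5 d=-23/3
  seg 2: a=0 b=49/15 c=-47/5 d=47/15
S(3/4) = -319/80

Δ: Δ0=-10, Δ1=5, Δ2=-3
row 1: diag=4, rhs=90; c'=1/4, d'=45/2
row 2: denom=4−1·1/4=15/4; d'=(-48−1·45/2)/(15/4)=-94/5
back: M2=-94/5
back: M1=45/2−1/4·-94/5=136/5
M: M0=0, M1=136/5, M2=-94/5, M3=0
seg 0: a=5, c=M0/2=0, d=(M1−M0)/(6·1)=68/15, b=Δ0−h0·(2M0+M1)/6=-218/15
seg 1: a=-5, c=M1/2=68/5, d=(M2−M1)/(6·1)=-23/3, b=Δ1−h1·(2M1+M2)/6=-14/15
seg 2: a=0, c=M2/2=-47/5, d=(M3−M2)/(6·1)=47/15, b=Δ2−h2·(2M2+M3)/6=49/15
t_q=3/4 → seg 0, τ=3/4; S=5+-218/15·τ+0·τ²+68/15·τ³=-319/80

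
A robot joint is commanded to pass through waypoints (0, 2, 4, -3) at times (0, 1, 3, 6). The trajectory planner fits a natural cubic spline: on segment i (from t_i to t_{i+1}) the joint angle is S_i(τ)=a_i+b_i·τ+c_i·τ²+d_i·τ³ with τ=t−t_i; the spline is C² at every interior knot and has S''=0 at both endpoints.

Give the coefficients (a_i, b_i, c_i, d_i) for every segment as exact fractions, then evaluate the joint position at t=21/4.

Δ: Δ0=2, Δ1=1, Δ2=-7/3
row 1: diag=6, rhs=-6; c'=1/3, d'=-1
row 2: denom=10−2·1/3=28/3; d'=(-20−2·-1)/(28/3)=-27/14
back: M2=-27/14
back: M1=-1−1/3·-27/14=-5/14
M: M0=0, M1=-5/14, M2=-27/14, M3=0
seg 0: a=0, c=M0/2=0, d=(M1−M0)/(6·1)=-5/84, b=Δ0−h0·(2M0+M1)/6=173/84
seg 1: a=2, c=M1/2=-5/28, d=(M2−M1)/(6·2)=-11/84, b=Δ1−h1·(2M1+M2)/6=79/42
seg 2: a=4, c=M2/2=-27/28, d=(M3−M2)/(6·3)=3/28, b=Δ2−h2·(2M2+M3)/6=-17/42
t_q=21/4 → seg 2, τ=9/4; S=4+-17/42·τ+-27/28·τ²+3/28·τ³=-1025/1792

  seg 0: a=0 b=173/84 c=0 d=-5/84
  seg 1: a=2 b=79/42 c=-5/28 d=-11/84
  seg 2: a=4 b=-17/42 c=-27/28 d=3/28
S(21/4) = -1025/1792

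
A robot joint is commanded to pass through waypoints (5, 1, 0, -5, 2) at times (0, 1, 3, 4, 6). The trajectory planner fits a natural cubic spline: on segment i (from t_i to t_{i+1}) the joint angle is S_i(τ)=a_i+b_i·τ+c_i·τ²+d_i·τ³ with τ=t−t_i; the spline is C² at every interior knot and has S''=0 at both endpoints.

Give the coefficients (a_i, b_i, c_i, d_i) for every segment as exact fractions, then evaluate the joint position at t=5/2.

Δ: Δ0=-4, Δ1=-1/2, Δ2=-5, Δ3=7/2
row 1: diag=6, rhs=21; c'=1/3, d'=7/2
row 2: denom=6−2·1/3=16/3; d'=(-27−2·7/2)/(16/3)=-51/8
row 3: denom=6−1·3/16=93/16; d'=(51−1·-51/8)/(93/16)=306/31
back: M3=306/31
back: M2=-51/8−3/16·306/31=-255/31
back: M1=7/2−1/3·-255/31=387/62
M: M0=0, M1=387/62, M2=-255/31, M3=306/31, M4=0
seg 0: a=5, c=M0/2=0, d=(M1−M0)/(6·1)=129/124, b=Δ0−h0·(2M0+M1)/6=-625/124
seg 1: a=1, c=M1/2=387/124, d=(M2−M1)/(6·2)=-299/248, b=Δ1−h1·(2M1+M2)/6=-119/62
seg 2: a=0, c=M2/2=-255/62, d=(M3−M2)/(6·1)=187/62, b=Δ2−h2·(2M2+M3)/6=-121/31
seg 3: a=-5, c=M3/2=153/31, d=(M4−M3)/(6·2)=-51/62, b=Δ3−h3·(2M3+M4)/6=-191/62
t_q=5/2 → seg 1, τ=3/2; S=1+-119/62·τ+387/124·τ²+-299/248·τ³=2131/1984

  seg 0: a=5 b=-625/124 c=0 d=129/124
  seg 1: a=1 b=-119/62 c=387/124 d=-299/248
  seg 2: a=0 b=-121/31 c=-255/62 d=187/62
  seg 3: a=-5 b=-191/62 c=153/31 d=-51/62
S(5/2) = 2131/1984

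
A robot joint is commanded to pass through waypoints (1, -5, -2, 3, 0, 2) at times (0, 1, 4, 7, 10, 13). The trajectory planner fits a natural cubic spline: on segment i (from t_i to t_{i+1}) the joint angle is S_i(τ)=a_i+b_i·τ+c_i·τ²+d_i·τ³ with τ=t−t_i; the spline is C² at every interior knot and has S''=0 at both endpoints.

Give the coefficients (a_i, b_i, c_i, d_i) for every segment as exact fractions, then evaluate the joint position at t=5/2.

  seg 0: a=1 b=-8363/1209 c=0 d=1109/1209
  seg 1: a=-5 b=-5036/1209 c=1109/403 d=-3736/10881
  seg 2: a=-2 b=286/93 c=-409/1209 d=-476/10881
  seg 3: a=3 b=-164/1209 c=-295/403 d=1610/10881
  seg 4: a=0 b=-644/1209 c=725/1209 d=-725/10881
S(5/2) = -10019/1612

Δ: Δ0=-6, Δ1=1, Δ2=5/3, Δ3=-1, Δ4=2/3
row 1: diag=8, rhs=42; c'=3/8, d'=21/4
row 2: denom=12−3·3/8=87/8; d'=(4−3·21/4)/(87/8)=-94/87
row 3: denom=12−3·8/29=324/29; d'=(-16−3·-94/87)/(324/29)=-185/162
row 4: denom=12−3·29/108=403/36; d'=(10−3·-185/162)/(403/36)=1450/1209
back: M4=1450/1209
back: M3=-185/162−29/108·1450/1209=-590/403
back: M2=-94/87−8/29·-590/403=-818/1209
back: M1=21/4−3/8·-818/1209=2218/403
M: M0=0, M1=2218/403, M2=-818/1209, M3=-590/403, M4=1450/1209, M5=0
seg 0: a=1, c=M0/2=0, d=(M1−M0)/(6·1)=1109/1209, b=Δ0−h0·(2M0+M1)/6=-8363/1209
seg 1: a=-5, c=M1/2=1109/403, d=(M2−M1)/(6·3)=-3736/10881, b=Δ1−h1·(2M1+M2)/6=-5036/1209
seg 2: a=-2, c=M2/2=-409/1209, d=(M3−M2)/(6·3)=-476/10881, b=Δ2−h2·(2M2+M3)/6=286/93
seg 3: a=3, c=M3/2=-295/403, d=(M4−M3)/(6·3)=1610/10881, b=Δ3−h3·(2M3+M4)/6=-164/1209
seg 4: a=0, c=M4/2=725/1209, d=(M5−M4)/(6·3)=-725/10881, b=Δ4−h4·(2M4+M5)/6=-644/1209
t_q=5/2 → seg 1, τ=3/2; S=-5+-5036/1209·τ+1109/403·τ²+-3736/10881·τ³=-10019/1612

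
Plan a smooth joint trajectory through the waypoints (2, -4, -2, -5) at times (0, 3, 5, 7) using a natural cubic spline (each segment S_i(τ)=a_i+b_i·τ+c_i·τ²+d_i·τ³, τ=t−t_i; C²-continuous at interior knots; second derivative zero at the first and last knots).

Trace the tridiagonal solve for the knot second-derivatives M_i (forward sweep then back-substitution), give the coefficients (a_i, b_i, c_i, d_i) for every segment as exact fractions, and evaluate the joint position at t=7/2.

  seg 0: a=2 b=-239/76 c=0 d=29/228
  seg 1: a=-4 b=11/38 c=87/76 d=-15/38
  seg 2: a=-2 b=5/38 c=-93/76 d=31/152
S(7/2) = -275/76

Δ: Δ0=-2, Δ1=1, Δ2=-3/2
row 1: diag=10, rhs=18; c'=1/5, d'=9/5
row 2: denom=8−2·1/5=38/5; d'=(-15−2·9/5)/(38/5)=-93/38
back: M2=-93/38
back: M1=9/5−1/5·-93/38=87/38
M: M0=0, M1=87/38, M2=-93/38, M3=0
seg 0: a=2, c=M0/2=0, d=(M1−M0)/(6·3)=29/228, b=Δ0−h0·(2M0+M1)/6=-239/76
seg 1: a=-4, c=M1/2=87/76, d=(M2−M1)/(6·2)=-15/38, b=Δ1−h1·(2M1+M2)/6=11/38
seg 2: a=-2, c=M2/2=-93/76, d=(M3−M2)/(6·2)=31/152, b=Δ2−h2·(2M2+M3)/6=5/38
t_q=7/2 → seg 1, τ=1/2; S=-4+11/38·τ+87/76·τ²+-15/38·τ³=-275/76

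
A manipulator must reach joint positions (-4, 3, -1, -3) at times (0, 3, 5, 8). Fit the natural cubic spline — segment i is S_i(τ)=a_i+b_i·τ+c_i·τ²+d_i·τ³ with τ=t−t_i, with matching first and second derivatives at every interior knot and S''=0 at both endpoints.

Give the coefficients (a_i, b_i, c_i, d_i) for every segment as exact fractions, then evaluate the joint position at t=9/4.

  seg 0: a=-4 b=181/48 c=0 d=-23/144
  seg 1: a=3 b=-13/24 c=-23/16 d=17/48
  seg 2: a=-1 b=-49/24 c=11/16 d=-11/144
S(9/4) = 2729/1024

Δ: Δ0=7/3, Δ1=-2, Δ2=-2/3
row 1: diag=10, rhs=-26; c'=1/5, d'=-13/5
row 2: denom=10−2·1/5=48/5; d'=(8−2·-13/5)/(48/5)=11/8
back: M2=11/8
back: M1=-13/5−1/5·11/8=-23/8
M: M0=0, M1=-23/8, M2=11/8, M3=0
seg 0: a=-4, c=M0/2=0, d=(M1−M0)/(6·3)=-23/144, b=Δ0−h0·(2M0+M1)/6=181/48
seg 1: a=3, c=M1/2=-23/16, d=(M2−M1)/(6·2)=17/48, b=Δ1−h1·(2M1+M2)/6=-13/24
seg 2: a=-1, c=M2/2=11/16, d=(M3−M2)/(6·3)=-11/144, b=Δ2−h2·(2M2+M3)/6=-49/24
t_q=9/4 → seg 0, τ=9/4; S=-4+181/48·τ+0·τ²+-23/144·τ³=2729/1024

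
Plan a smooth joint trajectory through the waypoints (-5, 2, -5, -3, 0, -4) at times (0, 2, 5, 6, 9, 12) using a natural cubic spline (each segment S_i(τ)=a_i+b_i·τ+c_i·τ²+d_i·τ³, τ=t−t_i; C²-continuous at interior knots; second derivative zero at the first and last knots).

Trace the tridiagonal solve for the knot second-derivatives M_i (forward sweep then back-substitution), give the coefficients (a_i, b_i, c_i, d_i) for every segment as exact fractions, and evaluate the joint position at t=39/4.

Δ: Δ0=7/2, Δ1=-7/3, Δ2=2, Δ3=1, Δ4=-4/3
row 1: diag=10, rhs=-35; c'=3/10, d'=-7/2
row 2: denom=8−3·3/10=71/10; d'=(26−3·-7/2)/(71/10)=365/71
row 3: denom=8−1·10/71=558/71; d'=(-6−1·365/71)/(558/71)=-791/558
row 4: denom=12−3·71/186=673/62; d'=(-14−3·-791/558)/(673/62)=-1813/2019
back: M4=-1813/2019
back: M3=-791/558−71/186·-1813/2019=-2170/2019
back: M2=365/71−10/71·-2170/2019=10685/2019
back: M1=-7/2−3/10·10685/2019=-3424/673
M: M0=0, M1=-3424/673, M2=10685/2019, M3=-2170/2019, M4=-1813/2019, M5=0
seg 0: a=-5, c=M0/2=0, d=(M1−M0)/(6·2)=-856/2019, b=Δ0−h0·(2M0+M1)/6=20981/4038
seg 1: a=2, c=M1/2=-1712/673, d=(M2−M1)/(6·3)=20957/36342, b=Δ1−h1·(2M1+M2)/6=437/4038
seg 2: a=-5, c=M2/2=10685/4038, d=(M3−M2)/(6·1)=-4285/4038, b=Δ2−h2·(2M2+M3)/6=838/2019
seg 3: a=-3, c=M3/2=-1085/2019, d=(M4−M3)/(6·3)=119/12114, b=Δ3−h3·(2M3+M4)/6=3397/1346
seg 4: a=0, c=M4/2=-1813/4038, d=(M5−M4)/(6·3)=1813/36342, b=Δ4−h4·(2M4+M5)/6=-293/673
t_q=39/4 → seg 4, τ=3/4; S=0+-293/673·τ+-1813/4038·τ²+1813/36342·τ³=-48071/86144

  seg 0: a=-5 b=20981/4038 c=0 d=-856/2019
  seg 1: a=2 b=437/4038 c=-1712/673 d=20957/36342
  seg 2: a=-5 b=838/2019 c=10685/4038 d=-4285/4038
  seg 3: a=-3 b=3397/1346 c=-1085/2019 d=119/12114
  seg 4: a=0 b=-293/673 c=-1813/4038 d=1813/36342
S(39/4) = -48071/86144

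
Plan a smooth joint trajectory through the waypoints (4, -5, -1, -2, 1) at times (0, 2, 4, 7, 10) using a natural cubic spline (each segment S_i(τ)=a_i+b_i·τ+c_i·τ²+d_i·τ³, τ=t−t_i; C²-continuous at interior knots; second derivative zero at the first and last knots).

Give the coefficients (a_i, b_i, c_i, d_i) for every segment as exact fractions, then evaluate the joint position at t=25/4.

  seg 0: a=4 b=-5351/840 c=0 d=1571/3360
  seg 1: a=-5 b=-319/420 c=1571/560 d=-479/672
  seg 2: a=-1 b=229/120 c=-103/70 d=365/1512
  seg 3: a=-2 b=-169/420 c=589/840 d=-589/7560
S(25/4) = -25189/17920

Δ: Δ0=-9/2, Δ1=2, Δ2=-1/3, Δ3=1
row 1: diag=8, rhs=39; c'=1/4, d'=39/8
row 2: denom=10−2·1/4=19/2; d'=(-14−2·39/8)/(19/2)=-5/2
row 3: denom=12−3·6/19=210/19; d'=(8−3·-5/2)/(210/19)=589/420
back: M3=589/420
back: M2=-5/2−6/19·589/420=-103/35
back: M1=39/8−1/4·-103/35=1571/280
M: M0=0, M1=1571/280, M2=-103/35, M3=589/420, M4=0
seg 0: a=4, c=M0/2=0, d=(M1−M0)/(6·2)=1571/3360, b=Δ0−h0·(2M0+M1)/6=-5351/840
seg 1: a=-5, c=M1/2=1571/560, d=(M2−M1)/(6·2)=-479/672, b=Δ1−h1·(2M1+M2)/6=-319/420
seg 2: a=-1, c=M2/2=-103/70, d=(M3−M2)/(6·3)=365/1512, b=Δ2−h2·(2M2+M3)/6=229/120
seg 3: a=-2, c=M3/2=589/840, d=(M4−M3)/(6·3)=-589/7560, b=Δ3−h3·(2M3+M4)/6=-169/420
t_q=25/4 → seg 2, τ=9/4; S=-1+229/120·τ+-103/70·τ²+365/1512·τ³=-25189/17920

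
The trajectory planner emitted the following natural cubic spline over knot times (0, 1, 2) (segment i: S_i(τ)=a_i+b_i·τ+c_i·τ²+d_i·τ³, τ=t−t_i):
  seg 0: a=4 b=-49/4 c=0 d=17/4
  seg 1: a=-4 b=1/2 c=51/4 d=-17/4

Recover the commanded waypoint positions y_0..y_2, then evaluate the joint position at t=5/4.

y_0 = S_0(0) = a_0 = 4
y_1 = S_1(0) = a_1 = -4
y_2 = S_1(1) = 5
t_q=5/4 is in segment 1 (τ=1/4); S_1(τ)=-805/256

y_0=4 y_1=-4 y_2=5
S(5/4) = -805/256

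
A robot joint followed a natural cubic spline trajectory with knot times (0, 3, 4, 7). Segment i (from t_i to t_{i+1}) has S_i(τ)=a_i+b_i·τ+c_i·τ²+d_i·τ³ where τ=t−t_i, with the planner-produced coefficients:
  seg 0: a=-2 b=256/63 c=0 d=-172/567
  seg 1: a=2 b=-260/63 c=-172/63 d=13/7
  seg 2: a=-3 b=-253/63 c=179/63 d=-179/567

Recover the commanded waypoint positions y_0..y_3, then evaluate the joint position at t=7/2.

y_0 = S_0(0) = a_0 = -2
y_1 = S_1(0) = a_1 = 2
y_2 = S_2(0) = a_2 = -3
y_3 = S_2(3) = 2
t_q=7/2 is in segment 1 (τ=1/2); S_1(τ)=-37/72

y_0=-2 y_1=2 y_2=-3 y_3=2
S(7/2) = -37/72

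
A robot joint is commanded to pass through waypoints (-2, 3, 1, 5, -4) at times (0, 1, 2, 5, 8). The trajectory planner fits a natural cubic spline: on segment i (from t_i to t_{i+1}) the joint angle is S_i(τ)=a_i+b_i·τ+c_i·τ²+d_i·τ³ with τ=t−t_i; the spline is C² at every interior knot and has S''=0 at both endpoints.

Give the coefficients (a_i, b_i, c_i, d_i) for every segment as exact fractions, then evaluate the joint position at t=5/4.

  seg 0: a=-2 b=1171/168 c=0 d=-331/168
  seg 1: a=3 b=89/84 c=-331/56 d=479/168
  seg 2: a=1 b=-53/24 c=37/14 d=-737/1512
  seg 3: a=5 b=41/84 c=-293/168 d=293/1512
S(5/4) = 10537/3584

Δ: Δ0=5, Δ1=-2, Δ2=4/3, Δ3=-3
row 1: diag=4, rhs=-42; c'=1/4, d'=-21/2
row 2: denom=8−1·1/4=31/4; d'=(20−1·-21/2)/(31/4)=122/31
row 3: denom=12−3·12/31=336/31; d'=(-26−3·122/31)/(336/31)=-293/84
back: M3=-293/84
back: M2=122/31−12/31·-293/84=37/7
back: M1=-21/2−1/4·37/7=-331/28
M: M0=0, M1=-331/28, M2=37/7, M3=-293/84, M4=0
seg 0: a=-2, c=M0/2=0, d=(M1−M0)/(6·1)=-331/168, b=Δ0−h0·(2M0+M1)/6=1171/168
seg 1: a=3, c=M1/2=-331/56, d=(M2−M1)/(6·1)=479/168, b=Δ1−h1·(2M1+M2)/6=89/84
seg 2: a=1, c=M2/2=37/14, d=(M3−M2)/(6·3)=-737/1512, b=Δ2−h2·(2M2+M3)/6=-53/24
seg 3: a=5, c=M3/2=-293/168, d=(M4−M3)/(6·3)=293/1512, b=Δ3−h3·(2M3+M4)/6=41/84
t_q=5/4 → seg 1, τ=1/4; S=3+89/84·τ+-331/56·τ²+479/168·τ³=10537/3584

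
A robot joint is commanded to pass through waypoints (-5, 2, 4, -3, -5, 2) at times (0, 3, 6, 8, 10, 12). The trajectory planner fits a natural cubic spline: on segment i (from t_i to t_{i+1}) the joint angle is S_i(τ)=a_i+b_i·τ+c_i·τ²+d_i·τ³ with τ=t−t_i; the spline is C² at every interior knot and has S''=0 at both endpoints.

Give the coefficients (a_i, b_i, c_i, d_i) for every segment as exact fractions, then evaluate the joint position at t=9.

Δ: Δ0=7/3, Δ1=2/3, Δ2=-7/2, Δ3=-1, Δ4=7/2
row 1: diag=12, rhs=-10; c'=1/4, d'=-5/6
row 2: denom=10−3·1/4=37/4; d'=(-25−3·-5/6)/(37/4)=-90/37
row 3: denom=8−2·8/37=280/37; d'=(15−2·-90/37)/(280/37)=21/8
row 4: denom=8−2·37/140=523/70; d'=(27−2·21/8)/(523/70)=3045/1046
back: M4=3045/1046
back: M3=21/8−37/140·3045/1046=1941/1046
back: M2=-90/37−8/37·1941/1046=-1482/523
back: M1=-5/6−1/4·-1482/523=-196/1569
M: M0=0, M1=-196/1569, M2=-1482/523, M3=1941/1046, M4=3045/1046, M5=0
seg 0: a=-5, c=M0/2=0, d=(M1−M0)/(6·3)=-98/14121, b=Δ0−h0·(2M0+M1)/6=1253/523
seg 1: a=2, c=M1/2=-98/1569, d=(M2−M1)/(6·3)=-2125/14121, b=Δ1−h1·(2M1+M2)/6=1155/523
seg 2: a=4, c=M2/2=-741/523, d=(M3−M2)/(6·2)=1635/4184, b=Δ2−h2·(2M2+M3)/6=-1166/523
seg 3: a=-3, c=M3/2=1941/2092, d=(M4−M3)/(6·2)=46/523, b=Δ3−h3·(2M3+M4)/6=-3355/1046
seg 4: a=-5, c=M4/2=3045/2092, d=(M5−M4)/(6·2)=-1015/4184, b=Δ4−h4·(2M4+M5)/6=1631/1046
t_q=9 → seg 3, τ=1; S=-3+-3355/1046·τ+1941/2092·τ²+46/523·τ³=-10861/2092

  seg 0: a=-5 b=1253/523 c=0 d=-98/14121
  seg 1: a=2 b=1155/523 c=-98/1569 d=-2125/14121
  seg 2: a=4 b=-1166/523 c=-741/523 d=1635/4184
  seg 3: a=-3 b=-3355/1046 c=1941/2092 d=46/523
  seg 4: a=-5 b=1631/1046 c=3045/2092 d=-1015/4184
S(9) = -10861/2092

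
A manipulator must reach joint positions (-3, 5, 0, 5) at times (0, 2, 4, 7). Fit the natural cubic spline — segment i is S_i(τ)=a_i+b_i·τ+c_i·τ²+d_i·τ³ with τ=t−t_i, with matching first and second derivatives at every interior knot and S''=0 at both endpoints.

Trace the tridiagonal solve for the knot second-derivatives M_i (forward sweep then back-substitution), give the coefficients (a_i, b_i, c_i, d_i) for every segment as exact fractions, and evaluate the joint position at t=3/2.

Δ: Δ0=4, Δ1=-5/2, Δ2=5/3
row 1: diag=8, rhs=-39; c'=1/4, d'=-39/8
row 2: denom=10−2·1/4=19/2; d'=(25−2·-39/8)/(19/2)=139/38
back: M2=139/38
back: M1=-39/8−1/4·139/38=-110/19
M: M0=0, M1=-110/19, M2=139/38, M3=0
seg 0: a=-3, c=M0/2=0, d=(M1−M0)/(6·2)=-55/114, b=Δ0−h0·(2M0+M1)/6=338/57
seg 1: a=5, c=M1/2=-55/19, d=(M2−M1)/(6·2)=359/456, b=Δ1−h1·(2M1+M2)/6=8/57
seg 2: a=0, c=M2/2=139/76, d=(M3−M2)/(6·3)=-139/684, b=Δ2−h2·(2M2+M3)/6=-227/114
t_q=3/2 → seg 0, τ=3/2; S=-3+338/57·τ+0·τ²+-55/114·τ³=1297/304

  seg 0: a=-3 b=338/57 c=0 d=-55/114
  seg 1: a=5 b=8/57 c=-55/19 d=359/456
  seg 2: a=0 b=-227/114 c=139/76 d=-139/684
S(3/2) = 1297/304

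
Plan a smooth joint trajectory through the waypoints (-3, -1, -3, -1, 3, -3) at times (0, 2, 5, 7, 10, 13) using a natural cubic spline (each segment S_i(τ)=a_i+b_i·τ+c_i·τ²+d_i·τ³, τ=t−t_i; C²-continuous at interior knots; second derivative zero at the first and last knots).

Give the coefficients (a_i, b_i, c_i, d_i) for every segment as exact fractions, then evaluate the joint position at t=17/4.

  seg 0: a=-3 b=1567/1069 c=0 d=-249/2138
  seg 1: a=-1 b=73/1069 c=-747/1069 d=4366/28863
  seg 2: a=-3 b=-43/1069 c=2125/3207 d=-457/6414
  seg 3: a=-1 b=5629/3207 c=754/3207 d=-1205/9621
  seg 4: a=3 b=-692/3207 c=-2861/3207 d=2861/28863
S(17/4) = -91025/34208

Δ: Δ0=1, Δ1=-2/3, Δ2=1, Δ3=4/3, Δ4=-2
row 1: diag=10, rhs=-10; c'=3/10, d'=-1
row 2: denom=10−3·3/10=91/10; d'=(10−3·-1)/(91/10)=10/7
row 3: denom=10−2·20/91=870/91; d'=(2−2·10/7)/(870/91)=-13/145
row 4: denom=12−3·91/290=3207/290; d'=(-20−3·-13/145)/(3207/290)=-5722/3207
back: M4=-5722/3207
back: M3=-13/145−91/290·-5722/3207=1508/3207
back: M2=10/7−20/91·1508/3207=4250/3207
back: M1=-1−3/10·4250/3207=-1494/1069
M: M0=0, M1=-1494/1069, M2=4250/3207, M3=1508/3207, M4=-5722/3207, M5=0
seg 0: a=-3, c=M0/2=0, d=(M1−M0)/(6·2)=-249/2138, b=Δ0−h0·(2M0+M1)/6=1567/1069
seg 1: a=-1, c=M1/2=-747/1069, d=(M2−M1)/(6·3)=4366/28863, b=Δ1−h1·(2M1+M2)/6=73/1069
seg 2: a=-3, c=M2/2=2125/3207, d=(M3−M2)/(6·2)=-457/6414, b=Δ2−h2·(2M2+M3)/6=-43/1069
seg 3: a=-1, c=M3/2=754/3207, d=(M4−M3)/(6·3)=-1205/9621, b=Δ3−h3·(2M3+M4)/6=5629/3207
seg 4: a=3, c=M4/2=-2861/3207, d=(M5−M4)/(6·3)=2861/28863, b=Δ4−h4·(2M4+M5)/6=-692/3207
t_q=17/4 → seg 1, τ=9/4; S=-1+73/1069·τ+-747/1069·τ²+4366/28863·τ³=-91025/34208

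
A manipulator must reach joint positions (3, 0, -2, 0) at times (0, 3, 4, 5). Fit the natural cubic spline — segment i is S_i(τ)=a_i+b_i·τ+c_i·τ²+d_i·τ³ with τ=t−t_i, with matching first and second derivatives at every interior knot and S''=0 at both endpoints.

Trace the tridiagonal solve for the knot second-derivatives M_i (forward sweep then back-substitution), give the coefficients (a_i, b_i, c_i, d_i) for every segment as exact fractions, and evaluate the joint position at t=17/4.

Δ: Δ0=-1, Δ1=-2, Δ2=2
row 1: diag=8, rhs=-6; c'=1/8, d'=-3/4
row 2: denom=4−1·1/8=31/8; d'=(24−1·-3/4)/(31/8)=198/31
back: M2=198/31
back: M1=-3/4−1/8·198/31=-48/31
M: M0=0, M1=-48/31, M2=198/31, M3=0
seg 0: a=3, c=M0/2=0, d=(M1−M0)/(6·3)=-8/93, b=Δ0−h0·(2M0+M1)/6=-7/31
seg 1: a=0, c=M1/2=-24/31, d=(M2−M1)/(6·1)=41/31, b=Δ1−h1·(2M1+M2)/6=-79/31
seg 2: a=-2, c=M2/2=99/31, d=(M3−M2)/(6·1)=-33/31, b=Δ2−h2·(2M2+M3)/6=-4/31
t_q=17/4 → seg 2, τ=1/4; S=-2+-4/31·τ+99/31·τ²+-33/31·τ³=-3669/1984

  seg 0: a=3 b=-7/31 c=0 d=-8/93
  seg 1: a=0 b=-79/31 c=-24/31 d=41/31
  seg 2: a=-2 b=-4/31 c=99/31 d=-33/31
S(17/4) = -3669/1984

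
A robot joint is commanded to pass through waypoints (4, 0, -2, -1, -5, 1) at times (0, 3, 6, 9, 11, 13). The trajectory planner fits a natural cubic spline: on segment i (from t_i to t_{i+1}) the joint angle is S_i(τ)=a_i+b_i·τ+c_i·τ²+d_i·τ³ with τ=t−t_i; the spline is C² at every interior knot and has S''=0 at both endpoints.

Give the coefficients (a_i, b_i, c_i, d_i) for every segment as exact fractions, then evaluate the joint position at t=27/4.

Δ: Δ0=-4/3, Δ1=-2/3, Δ2=1/3, Δ3=-2, Δ4=3
row 1: diag=12, rhs=4; c'=1/4, d'=1/3
row 2: denom=12−3·1/4=45/4; d'=(6−3·1/3)/(45/4)=4/9
row 3: denom=10−3·4/15=46/5; d'=(-14−3·4/9)/(46/5)=-5/3
row 4: denom=8−2·5/23=174/23; d'=(30−2·-5/3)/(174/23)=1150/261
back: M4=1150/261
back: M3=-5/3−5/23·1150/261=-685/261
back: M2=4/9−4/15·-685/261=896/783
back: M1=1/3−1/4·896/783=37/783
M: M0=0, M1=37/783, M2=896/783, M3=-685/261, M4=1150/261, M5=0
seg 0: a=4, c=M0/2=0, d=(M1−M0)/(6·3)=37/14094, b=Δ0−h0·(2M0+M1)/6=-2125/1566
seg 1: a=0, c=M1/2=37/1566, d=(M2−M1)/(6·3)=859/14094, b=Δ1−h1·(2M1+M2)/6=-1007/783
seg 2: a=-2, c=M2/2=448/783, d=(M3−M2)/(6·3)=-2951/14094, b=Δ2−h2·(2M2+M3)/6=785/1566
seg 3: a=-1, c=M3/2=-685/522, d=(M4−M3)/(6·2)=1835/3132, b=Δ3−h3·(2M3+M4)/6=-1346/783
seg 4: a=-5, c=M4/2=575/261, d=(M5−M4)/(6·2)=-575/1566, b=Δ4−h4·(2M4+M5)/6=49/783
t_q=27/4 → seg 2, τ=3/4; S=-2+785/1566·τ+448/783·τ²+-2951/14094·τ³=-15485/11136

  seg 0: a=4 b=-2125/1566 c=0 d=37/14094
  seg 1: a=0 b=-1007/783 c=37/1566 d=859/14094
  seg 2: a=-2 b=785/1566 c=448/783 d=-2951/14094
  seg 3: a=-1 b=-1346/783 c=-685/522 d=1835/3132
  seg 4: a=-5 b=49/783 c=575/261 d=-575/1566
S(27/4) = -15485/11136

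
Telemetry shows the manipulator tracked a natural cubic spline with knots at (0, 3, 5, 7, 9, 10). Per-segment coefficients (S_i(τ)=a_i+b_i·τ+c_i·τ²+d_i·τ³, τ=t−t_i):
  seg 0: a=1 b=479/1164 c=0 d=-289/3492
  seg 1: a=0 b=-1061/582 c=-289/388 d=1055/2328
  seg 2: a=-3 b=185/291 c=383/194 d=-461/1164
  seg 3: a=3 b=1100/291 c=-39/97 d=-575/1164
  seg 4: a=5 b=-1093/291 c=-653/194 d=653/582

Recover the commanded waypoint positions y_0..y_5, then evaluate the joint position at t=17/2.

y_0 = S_0(0) = a_0 = 1
y_1 = S_1(0) = a_1 = 0
y_2 = S_2(0) = a_2 = -3
y_3 = S_3(0) = a_3 = 3
y_4 = S_4(0) = a_4 = 5
y_5 = S_4(1) = -1
t_q=17/2 is in segment 3 (τ=3/2); S_3(τ)=18929/3104

y_0=1 y_1=0 y_2=-3 y_3=3 y_4=5 y_5=-1
S(17/2) = 18929/3104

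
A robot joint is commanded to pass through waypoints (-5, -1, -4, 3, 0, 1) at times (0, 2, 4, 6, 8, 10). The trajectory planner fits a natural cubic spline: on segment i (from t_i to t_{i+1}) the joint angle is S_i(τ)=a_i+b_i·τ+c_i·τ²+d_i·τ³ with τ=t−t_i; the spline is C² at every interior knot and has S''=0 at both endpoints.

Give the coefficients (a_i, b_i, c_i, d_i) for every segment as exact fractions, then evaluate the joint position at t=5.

  seg 0: a=-5 b=711/209 c=0 d=-293/836
  seg 1: a=-1 b=-168/209 c=-879/418 d=1467/1672
  seg 2: a=-4 b=549/418 c=2643/836 d=-91/88
  seg 3: a=3 b=324/209 c=-636/209 d=1269/1672
  seg 4: a=0 b=-633/418 c=1263/836 d=-421/1672
S(5) = -85/152

Δ: Δ0=2, Δ1=-3/2, Δ2=7/2, Δ3=-3/2, Δ4=1/2
row 1: diag=8, rhs=-21; c'=1/4, d'=-21/8
row 2: denom=8−2·1/4=15/2; d'=(30−2·-21/8)/(15/2)=47/10
row 3: denom=8−2·4/15=112/15; d'=(-30−2·47/10)/(112/15)=-591/112
row 4: denom=8−2·15/56=209/28; d'=(12−2·-591/112)/(209/28)=1263/418
back: M4=1263/418
back: M3=-591/112−15/56·1263/418=-1272/209
back: M2=47/10−4/15·-1272/209=2643/418
back: M1=-21/8−1/4·2643/418=-879/209
M: M0=0, M1=-879/209, M2=2643/418, M3=-1272/209, M4=1263/418, M5=0
seg 0: a=-5, c=M0/2=0, d=(M1−M0)/(6·2)=-293/836, b=Δ0−h0·(2M0+M1)/6=711/209
seg 1: a=-1, c=M1/2=-879/418, d=(M2−M1)/(6·2)=1467/1672, b=Δ1−h1·(2M1+M2)/6=-168/209
seg 2: a=-4, c=M2/2=2643/836, d=(M3−M2)/(6·2)=-91/88, b=Δ2−h2·(2M2+M3)/6=549/418
seg 3: a=3, c=M3/2=-636/209, d=(M4−M3)/(6·2)=1269/1672, b=Δ3−h3·(2M3+M4)/6=324/209
seg 4: a=0, c=M4/2=1263/836, d=(M5−M4)/(6·2)=-421/1672, b=Δ4−h4·(2M4+M5)/6=-633/418
t_q=5 → seg 2, τ=1; S=-4+549/418·τ+2643/836·τ²+-91/88·τ³=-85/152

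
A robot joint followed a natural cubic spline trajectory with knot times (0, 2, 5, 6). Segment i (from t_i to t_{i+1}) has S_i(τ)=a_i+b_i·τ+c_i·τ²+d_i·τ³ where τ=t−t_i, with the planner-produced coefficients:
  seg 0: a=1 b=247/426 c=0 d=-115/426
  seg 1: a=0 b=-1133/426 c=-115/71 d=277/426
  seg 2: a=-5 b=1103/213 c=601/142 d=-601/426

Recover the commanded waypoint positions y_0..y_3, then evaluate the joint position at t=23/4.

y_0 = S_0(0) = a_0 = 1
y_1 = S_1(0) = a_1 = 0
y_2 = S_2(0) = a_2 = -5
y_3 = S_2(1) = 3
t_q=23/4 is in segment 2 (τ=3/4); S_2(τ)=6083/9088

y_0=1 y_1=0 y_2=-5 y_3=3
S(23/4) = 6083/9088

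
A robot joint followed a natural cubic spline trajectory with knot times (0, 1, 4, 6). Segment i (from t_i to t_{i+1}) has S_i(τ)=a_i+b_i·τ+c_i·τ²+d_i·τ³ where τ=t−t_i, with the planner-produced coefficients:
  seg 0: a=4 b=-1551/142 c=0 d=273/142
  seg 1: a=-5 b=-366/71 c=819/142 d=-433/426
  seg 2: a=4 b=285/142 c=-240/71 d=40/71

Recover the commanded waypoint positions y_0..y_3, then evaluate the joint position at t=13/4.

y_0=4 y_1=-5 y_2=4 y_3=-1
S(13/4) = 9289/9088

y_0 = S_0(0) = a_0 = 4
y_1 = S_1(0) = a_1 = -5
y_2 = S_2(0) = a_2 = 4
y_3 = S_2(2) = -1
t_q=13/4 is in segment 1 (τ=9/4); S_1(τ)=9289/9088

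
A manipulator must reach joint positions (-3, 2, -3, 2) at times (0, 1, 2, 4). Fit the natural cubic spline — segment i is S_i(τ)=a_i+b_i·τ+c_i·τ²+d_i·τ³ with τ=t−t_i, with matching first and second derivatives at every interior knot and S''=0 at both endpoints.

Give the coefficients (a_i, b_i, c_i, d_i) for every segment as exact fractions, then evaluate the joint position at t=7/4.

Δ: Δ0=5, Δ1=-5, Δ2=5/2
row 1: diag=4, rhs=-60; c'=1/4, d'=-15
row 2: denom=6−1·1/4=23/4; d'=(45−1·-15)/(23/4)=240/23
back: M2=240/23
back: M1=-15−1/4·240/23=-405/23
M: M0=0, M1=-405/23, M2=240/23, M3=0
seg 0: a=-3, c=M0/2=0, d=(M1−M0)/(6·1)=-135/46, b=Δ0−h0·(2M0+M1)/6=365/46
seg 1: a=2, c=M1/2=-405/46, d=(M2−M1)/(6·1)=215/46, b=Δ1−h1·(2M1+M2)/6=-20/23
seg 2: a=-3, c=M2/2=120/23, d=(M3−M2)/(6·2)=-20/23, b=Δ2−h2·(2M2+M3)/6=-205/46
t_q=7/4 → seg 1, τ=3/4; S=2+-20/23·τ+-405/46·τ²+215/46·τ³=-209/128

  seg 0: a=-3 b=365/46 c=0 d=-135/46
  seg 1: a=2 b=-20/23 c=-405/46 d=215/46
  seg 2: a=-3 b=-205/46 c=120/23 d=-20/23
S(7/4) = -209/128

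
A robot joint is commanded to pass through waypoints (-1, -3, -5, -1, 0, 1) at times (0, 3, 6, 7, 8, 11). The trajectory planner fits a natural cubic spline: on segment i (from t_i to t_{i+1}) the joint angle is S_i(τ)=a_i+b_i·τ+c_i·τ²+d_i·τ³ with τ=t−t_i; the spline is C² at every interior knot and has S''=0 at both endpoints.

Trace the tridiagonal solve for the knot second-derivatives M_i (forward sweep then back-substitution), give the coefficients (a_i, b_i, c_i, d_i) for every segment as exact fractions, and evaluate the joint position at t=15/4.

  seg 0: a=-1 b=-74/867 c=0 d=-56/867
  seg 1: a=-3 b=-1586/867 c=-168/289 d=280/867
  seg 2: a=-5 b=2950/867 c=672/289 d=-1498/867
  seg 3: a=-1 b=2488/867 c=-826/289 d=857/867
  seg 4: a=0 b=103/867 c=31/289 d=-31/2601
S(15/4) = -10549/2312

Δ: Δ0=-2/3, Δ1=-2/3, Δ2=4, Δ3=1, Δ4=1/3
row 1: diag=12, rhs=0; c'=1/4, d'=0
row 2: denom=8−3·1/4=29/4; d'=(28−3·0)/(29/4)=112/29
row 3: denom=4−1·4/29=112/29; d'=(-18−1·112/29)/(112/29)=-317/56
row 4: denom=8−1·29/112=867/112; d'=(-4−1·-317/56)/(867/112)=62/289
back: M4=62/289
back: M3=-317/56−29/112·62/289=-1652/289
back: M2=112/29−4/29·-1652/289=1344/289
back: M1=0−1/4·1344/289=-336/289
M: M0=0, M1=-336/289, M2=1344/289, M3=-1652/289, M4=62/289, M5=0
seg 0: a=-1, c=M0/2=0, d=(M1−M0)/(6·3)=-56/867, b=Δ0−h0·(2M0+M1)/6=-74/867
seg 1: a=-3, c=M1/2=-168/289, d=(M2−M1)/(6·3)=280/867, b=Δ1−h1·(2M1+M2)/6=-1586/867
seg 2: a=-5, c=M2/2=672/289, d=(M3−M2)/(6·1)=-1498/867, b=Δ2−h2·(2M2+M3)/6=2950/867
seg 3: a=-1, c=M3/2=-826/289, d=(M4−M3)/(6·1)=857/867, b=Δ3−h3·(2M3+M4)/6=2488/867
seg 4: a=0, c=M4/2=31/289, d=(M5−M4)/(6·3)=-31/2601, b=Δ4−h4·(2M4+M5)/6=103/867
t_q=15/4 → seg 1, τ=3/4; S=-3+-1586/867·τ+-168/289·τ²+280/867·τ³=-10549/2312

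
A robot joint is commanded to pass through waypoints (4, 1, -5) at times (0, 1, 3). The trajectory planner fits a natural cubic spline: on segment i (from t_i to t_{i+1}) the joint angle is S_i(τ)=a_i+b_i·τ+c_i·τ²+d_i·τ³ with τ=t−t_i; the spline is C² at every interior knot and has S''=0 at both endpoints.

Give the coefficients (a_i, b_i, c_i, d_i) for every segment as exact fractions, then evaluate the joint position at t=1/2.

Δ: Δ0=-3, Δ1=-3
row 1: diag=6, rhs=0; c'=1/3, d'=0
back: M1=0
M: M0=0, M1=0, M2=0
seg 0: a=4, c=M0/2=0, d=(M1−M0)/(6·1)=0, b=Δ0−h0·(2M0+M1)/6=-3
seg 1: a=1, c=M1/2=0, d=(M2−M1)/(6·2)=0, b=Δ1−h1·(2M1+M2)/6=-3
t_q=1/2 → seg 0, τ=1/2; S=4+-3·τ+0·τ²+0·τ³=5/2

  seg 0: a=4 b=-3 c=0 d=0
  seg 1: a=1 b=-3 c=0 d=0
S(1/2) = 5/2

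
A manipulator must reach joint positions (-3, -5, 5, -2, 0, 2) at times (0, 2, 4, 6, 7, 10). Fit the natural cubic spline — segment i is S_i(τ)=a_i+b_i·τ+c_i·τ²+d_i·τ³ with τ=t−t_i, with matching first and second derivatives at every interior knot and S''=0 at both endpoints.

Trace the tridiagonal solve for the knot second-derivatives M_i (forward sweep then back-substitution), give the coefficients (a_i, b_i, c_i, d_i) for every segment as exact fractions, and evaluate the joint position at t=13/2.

Δ: Δ0=-1, Δ1=5, Δ2=-7/2, Δ3=2, Δ4=2/3
row 1: diag=8, rhs=36; c'=1/4, d'=9/2
row 2: denom=8−2·1/4=15/2; d'=(-51−2·9/2)/(15/2)=-8
row 3: denom=6−2·4/15=82/15; d'=(33−2·-8)/(82/15)=735/82
row 4: denom=8−1·15/82=641/82; d'=(-8−1·735/82)/(641/82)=-1391/641
back: M4=-1391/641
back: M3=735/82−15/82·-1391/641=6000/641
back: M2=-8−4/15·6000/641=-6728/641
back: M1=9/2−1/4·-6728/641=9133/1282
M: M0=0, M1=9133/1282, M2=-6728/641, M3=6000/641, M4=-1391/641, M5=0
seg 0: a=-3, c=M0/2=0, d=(M1−M0)/(6·2)=9133/15384, b=Δ0−h0·(2M0+M1)/6=-12979/3846
seg 1: a=-5, c=M1/2=9133/2564, d=(M2−M1)/(6·2)=-22589/15384, b=Δ1−h1·(2M1+M2)/6=7210/1923
seg 2: a=5, c=M2/2=-3364/641, d=(M3−M2)/(6·2)=3182/1923, b=Δ2−h2·(2M2+M3)/6=1451/3846
seg 3: a=-2, c=M3/2=3000/641, d=(M4−M3)/(6·1)=-7391/3846, b=Δ3−h3·(2M3+M4)/6=-2917/3846
seg 4: a=0, c=M4/2=-1391/1282, d=(M5−M4)/(6·3)=1391/11538, b=Δ4−h4·(2M4+M5)/6=5455/1923
t_q=13/2 → seg 3, τ=1/2; S=-2+-2917/3846·τ+3000/641·τ²+-7391/3846·τ³=-14865/10256

  seg 0: a=-3 b=-12979/3846 c=0 d=9133/15384
  seg 1: a=-5 b=7210/1923 c=9133/2564 d=-22589/15384
  seg 2: a=5 b=1451/3846 c=-3364/641 d=3182/1923
  seg 3: a=-2 b=-2917/3846 c=3000/641 d=-7391/3846
  seg 4: a=0 b=5455/1923 c=-1391/1282 d=1391/11538
S(13/2) = -14865/10256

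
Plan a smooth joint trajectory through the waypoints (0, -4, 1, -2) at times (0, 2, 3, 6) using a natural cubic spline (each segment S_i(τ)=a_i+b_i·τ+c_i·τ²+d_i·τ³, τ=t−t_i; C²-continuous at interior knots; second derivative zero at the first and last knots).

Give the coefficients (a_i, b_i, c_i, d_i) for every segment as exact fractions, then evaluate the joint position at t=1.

Δ: Δ0=-2, Δ1=5, Δ2=-1
row 1: diag=6, rhs=42; c'=1/6, d'=7
row 2: denom=8−1·1/6=47/6; d'=(-36−1·7)/(47/6)=-258/47
back: M2=-258/47
back: M1=7−1/6·-258/47=372/47
M: M0=0, M1=372/47, M2=-258/47, M3=0
seg 0: a=0, c=M0/2=0, d=(M1−M0)/(6·2)=31/47, b=Δ0−h0·(2M0+M1)/6=-218/47
seg 1: a=-4, c=M1/2=186/47, d=(M2−M1)/(6·1)=-105/47, b=Δ1−h1·(2M1+M2)/6=154/47
seg 2: a=1, c=M2/2=-129/47, d=(M3−M2)/(6·3)=43/141, b=Δ2−h2·(2M2+M3)/6=211/47
t_q=1 → seg 0, τ=1; S=0+-218/47·τ+0·τ²+31/47·τ³=-187/47

  seg 0: a=0 b=-218/47 c=0 d=31/47
  seg 1: a=-4 b=154/47 c=186/47 d=-105/47
  seg 2: a=1 b=211/47 c=-129/47 d=43/141
S(1) = -187/47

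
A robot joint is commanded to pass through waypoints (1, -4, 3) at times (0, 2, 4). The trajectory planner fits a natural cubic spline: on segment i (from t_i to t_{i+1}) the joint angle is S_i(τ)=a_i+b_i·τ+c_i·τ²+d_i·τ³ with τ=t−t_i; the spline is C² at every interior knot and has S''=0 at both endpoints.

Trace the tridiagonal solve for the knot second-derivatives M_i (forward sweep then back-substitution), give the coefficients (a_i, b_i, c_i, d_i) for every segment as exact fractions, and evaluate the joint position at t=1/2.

Δ: Δ0=-5/2, Δ1=7/2
row 1: diag=8, rhs=36; c'=1/4, d'=9/2
back: M1=9/2
M: M0=0, M1=9/2, M2=0
seg 0: a=1, c=M0/2=0, d=(M1−M0)/(6·2)=3/8, b=Δ0−h0·(2M0+M1)/6=-4
seg 1: a=-4, c=M1/2=9/4, d=(M2−M1)/(6·2)=-3/8, b=Δ1−h1·(2M1+M2)/6=1/2
t_q=1/2 → seg 0, τ=1/2; S=1+-4·τ+0·τ²+3/8·τ³=-61/64

  seg 0: a=1 b=-4 c=0 d=3/8
  seg 1: a=-4 b=1/2 c=9/4 d=-3/8
S(1/2) = -61/64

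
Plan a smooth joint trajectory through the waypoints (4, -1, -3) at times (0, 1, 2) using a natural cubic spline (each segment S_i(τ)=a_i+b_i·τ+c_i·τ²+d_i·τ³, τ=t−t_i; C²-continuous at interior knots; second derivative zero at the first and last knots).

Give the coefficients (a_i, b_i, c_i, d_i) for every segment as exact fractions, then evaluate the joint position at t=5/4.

  seg 0: a=4 b=-23/4 c=0 d=3/4
  seg 1: a=-1 b=-7/2 c=9/4 d=-3/4
S(5/4) = -447/256

Δ: Δ0=-5, Δ1=-2
row 1: diag=4, rhs=18; c'=1/4, d'=9/2
back: M1=9/2
M: M0=0, M1=9/2, M2=0
seg 0: a=4, c=M0/2=0, d=(M1−M0)/(6·1)=3/4, b=Δ0−h0·(2M0+M1)/6=-23/4
seg 1: a=-1, c=M1/2=9/4, d=(M2−M1)/(6·1)=-3/4, b=Δ1−h1·(2M1+M2)/6=-7/2
t_q=5/4 → seg 1, τ=1/4; S=-1+-7/2·τ+9/4·τ²+-3/4·τ³=-447/256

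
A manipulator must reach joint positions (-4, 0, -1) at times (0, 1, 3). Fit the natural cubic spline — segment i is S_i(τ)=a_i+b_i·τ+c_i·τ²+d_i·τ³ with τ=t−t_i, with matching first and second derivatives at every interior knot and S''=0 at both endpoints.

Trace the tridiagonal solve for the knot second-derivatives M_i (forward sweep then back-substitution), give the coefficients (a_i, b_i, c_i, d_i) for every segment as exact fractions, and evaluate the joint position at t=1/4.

  seg 0: a=-4 b=19/4 c=0 d=-3/4
  seg 1: a=0 b=5/2 c=-9/4 d=3/8
S(1/4) = -723/256

Δ: Δ0=4, Δ1=-1/2
row 1: diag=6, rhs=-27; c'=1/3, d'=-9/2
back: M1=-9/2
M: M0=0, M1=-9/2, M2=0
seg 0: a=-4, c=M0/2=0, d=(M1−M0)/(6·1)=-3/4, b=Δ0−h0·(2M0+M1)/6=19/4
seg 1: a=0, c=M1/2=-9/4, d=(M2−M1)/(6·2)=3/8, b=Δ1−h1·(2M1+M2)/6=5/2
t_q=1/4 → seg 0, τ=1/4; S=-4+19/4·τ+0·τ²+-3/4·τ³=-723/256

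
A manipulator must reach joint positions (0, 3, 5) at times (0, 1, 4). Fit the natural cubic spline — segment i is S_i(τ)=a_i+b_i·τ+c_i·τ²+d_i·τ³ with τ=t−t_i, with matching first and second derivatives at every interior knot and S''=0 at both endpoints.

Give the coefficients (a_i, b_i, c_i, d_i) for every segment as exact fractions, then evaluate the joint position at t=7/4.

  seg 0: a=0 b=79/24 c=0 d=-7/24
  seg 1: a=3 b=29/12 c=-7/8 d=7/72
S(7/4) = 2233/512

Δ: Δ0=3, Δ1=2/3
row 1: diag=8, rhs=-14; c'=3/8, d'=-7/4
back: M1=-7/4
M: M0=0, M1=-7/4, M2=0
seg 0: a=0, c=M0/2=0, d=(M1−M0)/(6·1)=-7/24, b=Δ0−h0·(2M0+M1)/6=79/24
seg 1: a=3, c=M1/2=-7/8, d=(M2−M1)/(6·3)=7/72, b=Δ1−h1·(2M1+M2)/6=29/12
t_q=7/4 → seg 1, τ=3/4; S=3+29/12·τ+-7/8·τ²+7/72·τ³=2233/512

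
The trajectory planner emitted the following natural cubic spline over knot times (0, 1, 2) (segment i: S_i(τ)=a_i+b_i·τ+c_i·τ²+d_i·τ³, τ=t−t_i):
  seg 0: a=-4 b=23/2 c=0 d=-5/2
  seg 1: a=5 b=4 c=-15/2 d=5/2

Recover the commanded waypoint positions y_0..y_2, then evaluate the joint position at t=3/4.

y_0=-4 y_1=5 y_2=4
S(3/4) = 457/128

y_0 = S_0(0) = a_0 = -4
y_1 = S_1(0) = a_1 = 5
y_2 = S_1(1) = 4
t_q=3/4 is in segment 0 (τ=3/4); S_0(τ)=457/128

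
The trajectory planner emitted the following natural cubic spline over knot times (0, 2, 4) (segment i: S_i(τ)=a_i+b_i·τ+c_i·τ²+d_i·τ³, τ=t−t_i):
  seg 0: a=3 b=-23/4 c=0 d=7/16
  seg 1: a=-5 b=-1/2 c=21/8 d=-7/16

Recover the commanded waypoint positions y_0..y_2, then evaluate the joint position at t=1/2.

y_0=3 y_1=-5 y_2=1
S(1/2) = 23/128

y_0 = S_0(0) = a_0 = 3
y_1 = S_1(0) = a_1 = -5
y_2 = S_1(2) = 1
t_q=1/2 is in segment 0 (τ=1/2); S_0(τ)=23/128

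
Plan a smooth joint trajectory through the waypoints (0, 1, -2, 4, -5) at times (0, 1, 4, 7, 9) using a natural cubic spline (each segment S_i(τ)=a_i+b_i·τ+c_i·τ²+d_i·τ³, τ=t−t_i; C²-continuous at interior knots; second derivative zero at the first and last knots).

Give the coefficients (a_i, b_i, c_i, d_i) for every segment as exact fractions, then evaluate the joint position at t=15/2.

Δ: Δ0=1, Δ1=-1, Δ2=2, Δ3=-9/2
row 1: diag=8, rhs=-12; c'=3/8, d'=-3/2
row 2: denom=12−3·3/8=87/8; d'=(18−3·-3/2)/(87/8)=60/29
row 3: denom=10−3·8/29=266/29; d'=(-39−3·60/29)/(266/29)=-69/14
back: M3=-69/14
back: M2=60/29−8/29·-69/14=24/7
back: M1=-3/2−3/8·24/7=-39/14
M: M0=0, M1=-39/14, M2=24/7, M3=-69/14, M4=0
seg 0: a=0, c=M0/2=0, d=(M1−M0)/(6·1)=-13/28, b=Δ0−h0·(2M0+M1)/6=41/28
seg 1: a=1, c=M1/2=-39/28, d=(M2−M1)/(6·3)=29/84, b=Δ1−h1·(2M1+M2)/6=1/14
seg 2: a=-2, c=M2/2=12/7, d=(M3−M2)/(6·3)=-13/28, b=Δ2−h2·(2M2+M3)/6=29/28
seg 3: a=4, c=M3/2=-69/28, d=(M4−M3)/(6·2)=23/56, b=Δ3−h3·(2M3+M4)/6=-17/14
t_q=15/2 → seg 3, τ=1/2; S=4+-17/14·τ+-69/28·τ²+23/56·τ³=181/64

  seg 0: a=0 b=41/28 c=0 d=-13/28
  seg 1: a=1 b=1/14 c=-39/28 d=29/84
  seg 2: a=-2 b=29/28 c=12/7 d=-13/28
  seg 3: a=4 b=-17/14 c=-69/28 d=23/56
S(15/2) = 181/64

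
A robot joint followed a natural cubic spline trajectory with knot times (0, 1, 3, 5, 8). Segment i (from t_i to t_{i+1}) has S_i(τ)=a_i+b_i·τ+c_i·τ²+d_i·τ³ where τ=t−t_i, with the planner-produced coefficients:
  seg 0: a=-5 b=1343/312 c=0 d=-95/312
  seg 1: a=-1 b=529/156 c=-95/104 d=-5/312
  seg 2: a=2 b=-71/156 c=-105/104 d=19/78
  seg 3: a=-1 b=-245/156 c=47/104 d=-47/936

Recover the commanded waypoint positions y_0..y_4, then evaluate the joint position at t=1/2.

y_0=-5 y_1=-1 y_2=2 y_3=-1 y_4=-3
S(1/2) = -2401/832

y_0 = S_0(0) = a_0 = -5
y_1 = S_1(0) = a_1 = -1
y_2 = S_2(0) = a_2 = 2
y_3 = S_3(0) = a_3 = -1
y_4 = S_3(3) = -3
t_q=1/2 is in segment 0 (τ=1/2); S_0(τ)=-2401/832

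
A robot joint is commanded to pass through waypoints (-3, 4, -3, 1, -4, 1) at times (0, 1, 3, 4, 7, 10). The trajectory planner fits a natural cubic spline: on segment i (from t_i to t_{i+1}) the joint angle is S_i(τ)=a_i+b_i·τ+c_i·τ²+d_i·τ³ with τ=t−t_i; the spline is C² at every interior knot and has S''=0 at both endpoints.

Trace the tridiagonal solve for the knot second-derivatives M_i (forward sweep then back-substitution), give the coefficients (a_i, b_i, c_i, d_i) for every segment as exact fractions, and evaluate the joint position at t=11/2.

Δ: Δ0=7, Δ1=-7/2, Δ2=4, Δ3=-5/3, Δ4=5/3
row 1: diag=6, rhs=-63; c'=1/3, d'=-21/2
row 2: denom=6−2·1/3=16/3; d'=(45−2·-21/2)/(16/3)=99/8
row 3: denom=8−1·3/16=125/16; d'=(-34−1·99/8)/(125/16)=-742/125
row 4: denom=12−3·48/125=1356/125; d'=(20−3·-742/125)/(1356/125)=2363/678
back: M4=2363/678
back: M3=-742/125−48/125·2363/678=-822/113
back: M2=99/8−3/16·-822/113=3105/226
back: M1=-21/2−1/3·3105/226=-1704/113
M: M0=0, M1=-1704/113, M2=3105/226, M3=-822/113, M4=2363/678, M5=0
seg 0: a=-3, c=M0/2=0, d=(M1−M0)/(6·1)=-284/113, b=Δ0−h0·(2M0+M1)/6=1075/113
seg 1: a=4, c=M1/2=-852/113, d=(M2−M1)/(6·2)=2171/904, b=Δ1−h1·(2M1+M2)/6=223/113
seg 2: a=-3, c=M2/2=3105/452, d=(M3−M2)/(6·1)=-1583/452, b=Δ2−h2·(2M2+M3)/6=143/226
seg 3: a=1, c=M3/2=-411/113, d=(M4−M3)/(6·3)=7295/12204, b=Δ3−h3·(2M3+M4)/6=1747/452
seg 4: a=-4, c=M4/2=2363/1356, d=(M5−M4)/(6·3)=-2363/12204, b=Δ4−h4·(2M4+M5)/6=-411/226
t_q=11/2 → seg 3, τ=3/2; S=1+1747/452·τ+-411/113·τ²+7295/12204·τ³=2283/3616

  seg 0: a=-3 b=1075/113 c=0 d=-284/113
  seg 1: a=4 b=223/113 c=-852/113 d=2171/904
  seg 2: a=-3 b=143/226 c=3105/452 d=-1583/452
  seg 3: a=1 b=1747/452 c=-411/113 d=7295/12204
  seg 4: a=-4 b=-411/226 c=2363/1356 d=-2363/12204
S(11/2) = 2283/3616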